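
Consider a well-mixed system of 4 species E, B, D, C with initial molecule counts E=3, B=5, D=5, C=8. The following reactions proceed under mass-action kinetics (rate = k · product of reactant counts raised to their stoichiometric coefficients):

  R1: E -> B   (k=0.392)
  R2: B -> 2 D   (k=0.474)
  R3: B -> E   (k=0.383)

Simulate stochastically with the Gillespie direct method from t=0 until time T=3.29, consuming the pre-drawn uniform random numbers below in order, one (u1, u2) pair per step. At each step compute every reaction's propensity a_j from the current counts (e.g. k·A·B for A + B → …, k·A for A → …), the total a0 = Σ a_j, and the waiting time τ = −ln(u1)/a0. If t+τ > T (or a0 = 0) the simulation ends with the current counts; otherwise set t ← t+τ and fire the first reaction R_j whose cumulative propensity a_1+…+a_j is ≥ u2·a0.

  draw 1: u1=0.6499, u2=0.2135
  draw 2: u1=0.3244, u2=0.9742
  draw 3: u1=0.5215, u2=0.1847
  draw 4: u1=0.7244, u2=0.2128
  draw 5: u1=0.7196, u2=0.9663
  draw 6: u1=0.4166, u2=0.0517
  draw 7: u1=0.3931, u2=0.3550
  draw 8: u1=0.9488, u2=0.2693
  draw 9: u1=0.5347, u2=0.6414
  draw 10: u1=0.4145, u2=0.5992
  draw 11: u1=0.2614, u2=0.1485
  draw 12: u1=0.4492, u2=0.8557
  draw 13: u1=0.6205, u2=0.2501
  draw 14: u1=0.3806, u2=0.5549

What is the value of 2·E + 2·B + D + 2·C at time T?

Check how each reaction changes W = 2·E + 2·B + D + 2·C (weight of products minus weight of reactants):
R1: E -> B: (2·1) − (2·1) = 2 − 2 = 0
R2: B -> 2 D: (1·2) − (2·1) = 2 − 2 = 0
R3: B -> E: (2·1) − (2·1) = 2 − 2 = 0
Every reaction leaves W unchanged, so W is conserved and no simulation is needed: W(T) = W(0) = 2·3 + 2·5 + 5 + 2·8 = 37

Value at T = 37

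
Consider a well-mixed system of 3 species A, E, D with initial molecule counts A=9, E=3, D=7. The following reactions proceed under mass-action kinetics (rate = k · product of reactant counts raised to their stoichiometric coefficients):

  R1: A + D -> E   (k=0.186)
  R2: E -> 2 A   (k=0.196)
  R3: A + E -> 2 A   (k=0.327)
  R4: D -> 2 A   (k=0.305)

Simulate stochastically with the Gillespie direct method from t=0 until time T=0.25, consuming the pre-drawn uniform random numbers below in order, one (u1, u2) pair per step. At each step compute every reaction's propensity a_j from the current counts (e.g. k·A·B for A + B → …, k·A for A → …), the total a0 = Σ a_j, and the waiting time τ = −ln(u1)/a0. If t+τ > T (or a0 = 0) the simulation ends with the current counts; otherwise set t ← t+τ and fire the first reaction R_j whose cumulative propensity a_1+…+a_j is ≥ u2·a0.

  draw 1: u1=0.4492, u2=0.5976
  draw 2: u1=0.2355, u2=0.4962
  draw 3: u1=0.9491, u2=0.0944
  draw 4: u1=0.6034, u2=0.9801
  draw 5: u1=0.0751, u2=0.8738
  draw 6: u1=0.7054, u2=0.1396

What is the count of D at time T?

t=0.000: A=9 E=3 D=7
Draw 1: a1=11.718, a2=0.588, a3=8.829, a4=2.135, a0=23.270; τ=−ln(0.4492)/23.270=0.034 → t=0.034; u2·a0=0.5976·23.270=13.906; a1+a2=12.306 < 13.906 ≤ a1+…+a3=21.135 → R3 fires; A=10 E=2 D=7
Draw 2: a1=13.020, a2=0.392, a3=6.540, a4=2.135, a0=22.087; τ=−ln(0.2355)/22.087=0.065 → t=0.100; u2·a0=0.4962·22.087=10.960 ≤ a1=13.020 → R1 fires; A=9 E=3 D=6
Draw 3: a1=10.044, a2=0.588, a3=8.829, a4=1.830, a0=21.291; τ=−ln(0.9491)/21.291=0.002 → t=0.102; u2·a0=0.0944·21.291=2.010 ≤ a1=10.044 → R1 fires; A=8 E=4 D=5
Draw 4: a1=7.440, a2=0.784, a3=10.464, a4=1.525, a0=20.213; τ=−ln(0.6034)/20.213=0.025 → t=0.127; u2·a0=0.9801·20.213=19.811; a1+…+a3=18.688 < 19.811 ≤ a1+…+a4=20.213 → R4 fires; A=10 E=4 D=4
Draw 5: a1=7.440, a2=0.784, a3=13.080, a4=1.220, a0=22.524; τ=−ln(0.0751)/22.524=0.115 → t=0.242; u2·a0=0.8738·22.524=19.681; a1+a2=8.224 < 19.681 ≤ a1+…+a3=21.304 → R3 fires; A=11 E=3 D=4
Draw 6: a1=8.184, a2=0.588, a3=10.791, a4=1.220, a0=20.783; τ=−ln(0.7054)/20.783=0.017 → t=0.259 > T=0.25: stop.
Read off D at T=0.25: 4

D at T = 4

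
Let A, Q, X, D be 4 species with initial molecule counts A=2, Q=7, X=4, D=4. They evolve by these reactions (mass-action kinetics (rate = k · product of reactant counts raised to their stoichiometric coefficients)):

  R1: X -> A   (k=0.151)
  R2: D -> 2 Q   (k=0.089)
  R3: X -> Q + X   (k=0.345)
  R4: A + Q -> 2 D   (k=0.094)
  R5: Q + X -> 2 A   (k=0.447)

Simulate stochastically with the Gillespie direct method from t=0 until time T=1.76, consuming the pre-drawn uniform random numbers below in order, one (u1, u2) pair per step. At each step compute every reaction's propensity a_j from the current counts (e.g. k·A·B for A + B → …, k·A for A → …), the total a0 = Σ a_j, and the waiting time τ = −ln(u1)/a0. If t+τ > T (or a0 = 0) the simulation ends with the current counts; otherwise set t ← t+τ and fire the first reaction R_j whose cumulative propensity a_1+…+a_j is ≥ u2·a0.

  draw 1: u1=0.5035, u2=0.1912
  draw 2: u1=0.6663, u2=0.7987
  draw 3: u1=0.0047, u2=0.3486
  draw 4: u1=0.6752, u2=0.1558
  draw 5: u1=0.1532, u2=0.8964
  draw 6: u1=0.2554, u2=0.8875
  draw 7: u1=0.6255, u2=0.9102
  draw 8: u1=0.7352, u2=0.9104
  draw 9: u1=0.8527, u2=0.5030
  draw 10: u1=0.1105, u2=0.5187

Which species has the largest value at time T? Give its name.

Dominant species at T: D

t=0.000: A=2 Q=7 X=4 D=4
Draw 1: a1=0.604, a2=0.356, a3=1.380, a4=1.316, a5=12.516, a0=16.172; τ=−ln(0.5035)/16.172=0.042 → t=0.042; u2·a0=0.1912·16.172=3.092; a1+…+a3=2.340 < 3.092 ≤ a1+…+a4=3.656 → R4 fires; A=1 Q=6 X=4 D=6
Draw 2: a1=0.604, a2=0.534, a3=1.380, a4=0.564, a5=10.728, a0=13.810; τ=−ln(0.6663)/13.810=0.029 → t=0.072; u2·a0=0.7987·13.810=11.030; a1+…+a4=3.082 < 11.030 ≤ a1+…+a5=13.810 → R5 fires; A=3 Q=5 X=3 D=6
Draw 3: a1=0.453, a2=0.534, a3=1.035, a4=1.410, a5=6.705, a0=10.137; τ=−ln(0.0047)/10.137=0.529 → t=0.601; u2·a0=0.3486·10.137=3.534; a1+…+a4=3.432 < 3.534 ≤ a1+…+a5=10.137 → R5 fires; A=5 Q=4 X=2 D=6
Draw 4: a1=0.302, a2=0.534, a3=0.690, a4=1.880, a5=3.576, a0=6.982; τ=−ln(0.6752)/6.982=0.056 → t=0.657; u2·a0=0.1558·6.982=1.088; a1+a2=0.836 < 1.088 ≤ a1+…+a3=1.526 → R3 fires; A=5 Q=5 X=2 D=6
Draw 5: a1=0.302, a2=0.534, a3=0.690, a4=2.350, a5=4.470, a0=8.346; τ=−ln(0.1532)/8.346=0.225 → t=0.882; u2·a0=0.8964·8.346=7.481; a1+…+a4=3.876 < 7.481 ≤ a1+…+a5=8.346 → R5 fires; A=7 Q=4 X=1 D=6
Draw 6: a1=0.151, a2=0.534, a3=0.345, a4=2.632, a5=1.788, a0=5.450; τ=−ln(0.2554)/5.450=0.250 → t=1.132; u2·a0=0.8875·5.450=4.837; a1+…+a4=3.662 < 4.837 ≤ a1+…+a5=5.450 → R5 fires; A=9 Q=3 X=0 D=6
Draw 7: a1=0.000, a2=0.534, a3=0.000, a4=2.538, a5=0.000, a0=3.072; τ=−ln(0.6255)/3.072=0.153 → t=1.285; u2·a0=0.9102·3.072=2.796; a1+…+a3=0.534 < 2.796 ≤ a1+…+a4=3.072 → R4 fires; A=8 Q=2 X=0 D=8
Draw 8: a1=0.000, a2=0.712, a3=0.000, a4=1.504, a5=0.000, a0=2.216; τ=−ln(0.7352)/2.216=0.139 → t=1.424; u2·a0=0.9104·2.216=2.017; a1+…+a3=0.712 < 2.017 ≤ a1+…+a4=2.216 → R4 fires; A=7 Q=1 X=0 D=10
Draw 9: a1=0.000, a2=0.890, a3=0.000, a4=0.658, a5=0.000, a0=1.548; τ=−ln(0.8527)/1.548=0.103 → t=1.527; u2·a0=0.5030·1.548=0.779; a1=0.000 < 0.779 ≤ a1+a2=0.890 → R2 fires; A=7 Q=3 X=0 D=9
Draw 10: a1=0.000, a2=0.801, a3=0.000, a4=1.974, a5=0.000, a0=2.775; τ=−ln(0.1105)/2.775=0.794 → t=2.320 > T=1.76: stop.
At T=1.76: A=7 Q=3 X=0 D=9; the largest is D.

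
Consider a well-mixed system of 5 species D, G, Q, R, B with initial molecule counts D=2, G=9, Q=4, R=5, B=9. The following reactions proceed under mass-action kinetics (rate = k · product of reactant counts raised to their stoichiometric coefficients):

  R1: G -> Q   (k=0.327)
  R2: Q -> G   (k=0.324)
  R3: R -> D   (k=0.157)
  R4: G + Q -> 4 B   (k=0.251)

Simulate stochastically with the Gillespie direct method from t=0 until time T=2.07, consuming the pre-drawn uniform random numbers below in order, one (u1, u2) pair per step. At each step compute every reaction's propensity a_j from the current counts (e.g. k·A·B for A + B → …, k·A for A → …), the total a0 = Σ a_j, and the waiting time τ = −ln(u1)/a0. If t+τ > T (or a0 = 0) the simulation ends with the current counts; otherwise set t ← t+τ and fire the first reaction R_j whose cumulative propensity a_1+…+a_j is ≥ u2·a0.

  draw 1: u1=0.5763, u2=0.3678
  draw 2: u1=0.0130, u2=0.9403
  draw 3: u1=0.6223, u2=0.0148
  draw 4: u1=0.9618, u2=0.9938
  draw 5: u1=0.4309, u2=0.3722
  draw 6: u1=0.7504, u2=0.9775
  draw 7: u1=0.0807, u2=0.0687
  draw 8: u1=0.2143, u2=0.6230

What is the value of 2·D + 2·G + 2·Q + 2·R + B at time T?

Value at T = 49

Check how each reaction changes W = 2·D + 2·G + 2·Q + 2·R + B (weight of products minus weight of reactants):
R1: G -> Q: (2·1) − (2·1) = 2 − 2 = 0
R2: Q -> G: (2·1) − (2·1) = 2 − 2 = 0
R3: R -> D: (2·1) − (2·1) = 2 − 2 = 0
R4: G + Q -> 4 B: (1·4) − (2·1 + 2·1) = 4 − 4 = 0
Every reaction leaves W unchanged, so W is conserved and no simulation is needed: W(T) = W(0) = 2·2 + 2·9 + 2·4 + 2·5 + 9 = 49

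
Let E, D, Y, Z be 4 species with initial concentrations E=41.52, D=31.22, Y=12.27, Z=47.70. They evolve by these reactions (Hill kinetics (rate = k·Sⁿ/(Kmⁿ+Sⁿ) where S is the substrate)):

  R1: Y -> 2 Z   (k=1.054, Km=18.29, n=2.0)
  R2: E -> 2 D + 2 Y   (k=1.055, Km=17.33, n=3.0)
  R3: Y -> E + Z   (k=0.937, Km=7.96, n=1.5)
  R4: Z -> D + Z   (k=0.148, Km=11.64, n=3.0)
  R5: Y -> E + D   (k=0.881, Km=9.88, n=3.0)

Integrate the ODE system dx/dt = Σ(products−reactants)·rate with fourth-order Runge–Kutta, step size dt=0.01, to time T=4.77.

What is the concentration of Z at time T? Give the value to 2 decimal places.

RK4 with dt=0.01: 477 steps to T=4.77. Trajectory (selected grid times):
t=0.00: E=41.52 D=31.22 Y=12.27 Z=47.70
t=0.53: E=41.64 D=32.65 Y=12.50 Z=48.38
t=1.06: E=41.76 D=34.09 Y=12.72 Z=49.07
t=1.59: E=41.89 D=35.53 Y=12.92 Z=49.77
t=2.12: E=42.03 D=36.97 Y=13.12 Z=50.48
t=2.65: E=42.18 D=38.43 Y=13.31 Z=51.20
t=3.18: E=42.33 D=39.88 Y=13.48 Z=51.94
t=3.71: E=42.48 D=41.35 Y=13.65 Z=52.67
t=4.24: E=42.64 D=42.81 Y=13.81 Z=53.42
t=4.77: E=42.81 D=44.28 Y=13.97 Z=54.18
Read off Z at T=4.77: 54.18

Z at T = 54.18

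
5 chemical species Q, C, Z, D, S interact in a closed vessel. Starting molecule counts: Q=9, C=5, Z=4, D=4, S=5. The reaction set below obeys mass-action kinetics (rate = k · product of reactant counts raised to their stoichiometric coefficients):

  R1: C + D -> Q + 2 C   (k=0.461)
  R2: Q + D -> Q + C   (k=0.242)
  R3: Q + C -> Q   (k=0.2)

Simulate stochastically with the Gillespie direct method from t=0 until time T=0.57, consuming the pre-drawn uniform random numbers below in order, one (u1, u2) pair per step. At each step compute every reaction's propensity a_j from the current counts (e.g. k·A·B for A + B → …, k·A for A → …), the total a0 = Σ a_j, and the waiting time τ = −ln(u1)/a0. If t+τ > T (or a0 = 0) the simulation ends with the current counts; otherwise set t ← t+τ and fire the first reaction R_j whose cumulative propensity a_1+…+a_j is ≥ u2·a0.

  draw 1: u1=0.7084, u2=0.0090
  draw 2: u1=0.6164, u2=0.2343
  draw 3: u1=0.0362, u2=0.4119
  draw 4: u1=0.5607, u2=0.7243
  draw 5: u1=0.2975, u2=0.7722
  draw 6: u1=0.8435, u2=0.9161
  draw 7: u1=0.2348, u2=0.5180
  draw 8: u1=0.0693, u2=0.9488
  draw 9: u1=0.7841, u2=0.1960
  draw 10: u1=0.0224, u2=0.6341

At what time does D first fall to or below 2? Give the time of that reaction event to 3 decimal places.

Threshold first reached at t = 0.030

t=0.000: Q=9 C=5 Z=4 D=4 S=5
Draw 1: a1=9.220, a2=8.712, a3=9.000, a0=26.932; τ=−ln(0.7084)/26.932=0.013 → t=0.013; u2·a0=0.0090·26.932=0.242 ≤ a1=9.220 → R1 fires; Q=10 C=6 Z=4 D=3 S=5
Draw 2: a1=8.298, a2=7.260, a3=12.000, a0=27.558; τ=−ln(0.6164)/27.558=0.018 → t=0.030; u2·a0=0.2343·27.558=6.457 ≤ a1=8.298 → R1 fires; Q=11 C=7 Z=4 D=2 S=5
Draw 3: a1=6.454, a2=5.324, a3=15.400, a0=27.178; τ=−ln(0.0362)/27.178=0.122 → t=0.152; u2·a0=0.4119·27.178=11.195; a1=6.454 < 11.195 ≤ a1+a2=11.778 → R2 fires; Q=11 C=8 Z=4 D=1 S=5
Draw 4: a1=3.688, a2=2.662, a3=17.600, a0=23.950; τ=−ln(0.5607)/23.950=0.024 → t=0.177; u2·a0=0.7243·23.950=17.347; a1+a2=6.350 < 17.347 ≤ a1+…+a3=23.950 → R3 fires; Q=11 C=7 Z=4 D=1 S=5
Draw 5: a1=3.227, a2=2.662, a3=15.400, a0=21.289; τ=−ln(0.2975)/21.289=0.057 → t=0.234; u2·a0=0.7722·21.289=16.439; a1+a2=5.889 < 16.439 ≤ a1+…+a3=21.289 → R3 fires; Q=11 C=6 Z=4 D=1 S=5
Draw 6: a1=2.766, a2=2.662, a3=13.200, a0=18.628; τ=−ln(0.8435)/18.628=0.009 → t=0.243; u2·a0=0.9161·18.628=17.065; a1+a2=5.428 < 17.065 ≤ a1+…+a3=18.628 → R3 fires; Q=11 C=5 Z=4 D=1 S=5
Draw 7: a1=2.305, a2=2.662, a3=11.000, a0=15.967; τ=−ln(0.2348)/15.967=0.091 → t=0.333; u2·a0=0.5180·15.967=8.271; a1+a2=4.967 < 8.271 ≤ a1+…+a3=15.967 → R3 fires; Q=11 C=4 Z=4 D=1 S=5
Draw 8: a1=1.844, a2=2.662, a3=8.800, a0=13.306; τ=−ln(0.0693)/13.306=0.201 → t=0.534; u2·a0=0.9488·13.306=12.625; a1+a2=4.506 < 12.625 ≤ a1+…+a3=13.306 → R3 fires; Q=11 C=3 Z=4 D=1 S=5
Draw 9: a1=1.383, a2=2.662, a3=6.600, a0=10.645; τ=−ln(0.7841)/10.645=0.023 → t=0.557; u2·a0=0.1960·10.645=2.086; a1=1.383 < 2.086 ≤ a1+a2=4.045 → R2 fires; Q=11 C=4 Z=4 D=0 S=5
Draw 10: a1=0.000, a2=0.000, a3=8.800, a0=8.800; τ=−ln(0.0224)/8.800=0.432 → t=0.989 > T=0.57: stop.
D first becomes ≤ 2 when it reaches 2 at the event at t=0.030.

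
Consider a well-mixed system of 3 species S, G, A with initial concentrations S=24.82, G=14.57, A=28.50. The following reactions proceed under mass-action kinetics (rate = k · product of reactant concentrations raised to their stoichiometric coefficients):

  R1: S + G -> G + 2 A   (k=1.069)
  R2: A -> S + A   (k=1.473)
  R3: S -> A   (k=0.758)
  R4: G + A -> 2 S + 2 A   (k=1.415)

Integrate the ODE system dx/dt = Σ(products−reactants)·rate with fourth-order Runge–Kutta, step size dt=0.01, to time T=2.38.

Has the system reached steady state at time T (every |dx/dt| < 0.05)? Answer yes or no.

Steady state at T: no

RK4 with dt=0.01: 238 steps to T=2.38. Trajectory (selected grid times):
t=0.00: S=24.82 G=14.57 A=28.50
t=0.26: S=59.43 G=0.00 A=70.54
t=0.53: S=76.27 G=0.00 A=84.39
t=0.79: S=94.88 G=0.00 A=101.21
t=1.06: S=117.61 G=0.00 A=122.88
t=1.32: S=143.75 G=0.00 A=148.56
t=1.59: S=176.44 G=0.00 A=181.22
t=1.85: S=214.55 G=0.00 A=219.63
t=2.12: S=262.59 G=0.00 A=268.29
t=2.38: S=318.81 G=0.00 A=325.41
Rates at T: R1=0.0000, R2=479.3252, R3=241.6580, R4=0.0000
dx/dt at T (Σ net stoichiometry × rate): S=+237.6671, G=-0.0000, A=+241.6580
Largest |dx/dt| is |+241.6580| (A) ≥ 0.05 → not steady.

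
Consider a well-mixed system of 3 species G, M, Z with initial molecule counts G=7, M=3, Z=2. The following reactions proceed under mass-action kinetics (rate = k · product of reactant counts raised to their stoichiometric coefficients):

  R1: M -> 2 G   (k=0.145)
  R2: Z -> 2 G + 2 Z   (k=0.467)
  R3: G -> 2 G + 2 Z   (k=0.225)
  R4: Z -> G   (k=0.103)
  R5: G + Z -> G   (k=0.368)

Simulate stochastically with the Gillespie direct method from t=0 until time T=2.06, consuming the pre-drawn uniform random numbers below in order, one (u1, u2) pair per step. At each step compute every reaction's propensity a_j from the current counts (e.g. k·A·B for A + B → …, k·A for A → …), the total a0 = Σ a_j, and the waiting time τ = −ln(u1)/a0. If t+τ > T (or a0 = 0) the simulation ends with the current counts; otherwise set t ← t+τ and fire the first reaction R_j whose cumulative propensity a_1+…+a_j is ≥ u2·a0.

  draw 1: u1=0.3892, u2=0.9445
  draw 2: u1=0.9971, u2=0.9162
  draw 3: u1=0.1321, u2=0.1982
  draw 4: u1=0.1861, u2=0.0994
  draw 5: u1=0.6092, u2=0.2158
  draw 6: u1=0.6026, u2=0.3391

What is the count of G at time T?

G at T = 12

t=0.000: G=7 M=3 Z=2
Draw 1: a1=0.435, a2=0.934, a3=1.575, a4=0.206, a5=5.152, a0=8.302; τ=−ln(0.3892)/8.302=0.114 → t=0.114; u2·a0=0.9445·8.302=7.841; a1+…+a4=3.150 < 7.841 ≤ a1+…+a5=8.302 → R5 fires; G=7 M=3 Z=1
Draw 2: a1=0.435, a2=0.467, a3=1.575, a4=0.103, a5=2.576, a0=5.156; τ=−ln(0.9971)/5.156=0.001 → t=0.114; u2·a0=0.9162·5.156=4.724; a1+…+a4=2.580 < 4.724 ≤ a1+…+a5=5.156 → R5 fires; G=7 M=3 Z=0
Draw 3: a1=0.435, a2=0.000, a3=1.575, a4=0.000, a5=0.000, a0=2.010; τ=−ln(0.1321)/2.010=1.007 → t=1.121; u2·a0=0.1982·2.010=0.398 ≤ a1=0.435 → R1 fires; G=9 M=2 Z=0
Draw 4: a1=0.290, a2=0.000, a3=2.025, a4=0.000, a5=0.000, a0=2.315; τ=−ln(0.1861)/2.315=0.726 → t=1.848; u2·a0=0.0994·2.315=0.230 ≤ a1=0.290 → R1 fires; G=11 M=1 Z=0
Draw 5: a1=0.145, a2=0.000, a3=2.475, a4=0.000, a5=0.000, a0=2.620; τ=−ln(0.6092)/2.620=0.189 → t=2.037; u2·a0=0.2158·2.620=0.565; a1+a2=0.145 < 0.565 ≤ a1+…+a3=2.620 → R3 fires; G=12 M=1 Z=2
Draw 6: a1=0.145, a2=0.934, a3=2.700, a4=0.206, a5=8.832, a0=12.817; τ=−ln(0.6026)/12.817=0.040 → t=2.076 > T=2.06: stop.
Read off G at T=2.06: 12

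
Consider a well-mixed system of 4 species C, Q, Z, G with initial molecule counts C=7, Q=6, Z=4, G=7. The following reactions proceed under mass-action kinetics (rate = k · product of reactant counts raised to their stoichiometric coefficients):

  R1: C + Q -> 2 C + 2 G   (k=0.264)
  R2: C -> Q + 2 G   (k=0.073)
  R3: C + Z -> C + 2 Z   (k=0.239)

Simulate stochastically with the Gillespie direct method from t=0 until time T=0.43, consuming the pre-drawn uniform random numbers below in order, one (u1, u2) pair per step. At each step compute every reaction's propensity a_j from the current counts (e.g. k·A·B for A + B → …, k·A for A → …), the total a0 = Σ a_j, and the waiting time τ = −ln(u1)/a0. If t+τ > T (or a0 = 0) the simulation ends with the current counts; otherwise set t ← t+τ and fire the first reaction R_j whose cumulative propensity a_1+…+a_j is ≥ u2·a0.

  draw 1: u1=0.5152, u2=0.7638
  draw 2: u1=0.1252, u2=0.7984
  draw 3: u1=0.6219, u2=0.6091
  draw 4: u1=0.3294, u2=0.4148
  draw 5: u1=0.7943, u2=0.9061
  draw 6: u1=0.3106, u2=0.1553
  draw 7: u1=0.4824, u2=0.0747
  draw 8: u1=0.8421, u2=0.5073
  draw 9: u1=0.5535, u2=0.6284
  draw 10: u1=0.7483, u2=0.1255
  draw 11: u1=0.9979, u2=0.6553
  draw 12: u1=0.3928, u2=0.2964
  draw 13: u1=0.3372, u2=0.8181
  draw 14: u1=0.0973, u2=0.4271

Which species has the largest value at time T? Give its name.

t=0.000: C=7 Q=6 Z=4 G=7
Draw 1: a1=11.088, a2=0.511, a3=6.692, a0=18.291; τ=−ln(0.5152)/18.291=0.036 → t=0.036; u2·a0=0.7638·18.291=13.971; a1+a2=11.599 < 13.971 ≤ a1+…+a3=18.291 → R3 fires; C=7 Q=6 Z=5 G=7
Draw 2: a1=11.088, a2=0.511, a3=8.365, a0=19.964; τ=−ln(0.1252)/19.964=0.104 → t=0.140; u2·a0=0.7984·19.964=15.939; a1+a2=11.599 < 15.939 ≤ a1+…+a3=19.964 → R3 fires; C=7 Q=6 Z=6 G=7
Draw 3: a1=11.088, a2=0.511, a3=10.038, a0=21.637; τ=−ln(0.6219)/21.637=0.022 → t=0.162; u2·a0=0.6091·21.637=13.179; a1+a2=11.599 < 13.179 ≤ a1+…+a3=21.637 → R3 fires; C=7 Q=6 Z=7 G=7
Draw 4: a1=11.088, a2=0.511, a3=11.711, a0=23.310; τ=−ln(0.3294)/23.310=0.048 → t=0.210; u2·a0=0.4148·23.310=9.669 ≤ a1=11.088 → R1 fires; C=8 Q=5 Z=7 G=9
Draw 5: a1=10.560, a2=0.584, a3=13.384, a0=24.528; τ=−ln(0.7943)/24.528=0.009 → t=0.219; u2·a0=0.9061·24.528=22.225; a1+a2=11.144 < 22.225 ≤ a1+…+a3=24.528 → R3 fires; C=8 Q=5 Z=8 G=9
Draw 6: a1=10.560, a2=0.584, a3=15.296, a0=26.440; τ=−ln(0.3106)/26.440=0.044 → t=0.264; u2·a0=0.1553·26.440=4.106 ≤ a1=10.560 → R1 fires; C=9 Q=4 Z=8 G=11
Draw 7: a1=9.504, a2=0.657, a3=17.208, a0=27.369; τ=−ln(0.4824)/27.369=0.027 → t=0.290; u2·a0=0.0747·27.369=2.044 ≤ a1=9.504 → R1 fires; C=10 Q=3 Z=8 G=13
Draw 8: a1=7.920, a2=0.730, a3=19.120, a0=27.770; τ=−ln(0.8421)/27.770=0.006 → t=0.296; u2·a0=0.5073·27.770=14.088; a1+a2=8.650 < 14.088 ≤ a1+…+a3=27.770 → R3 fires; C=10 Q=3 Z=9 G=13
Draw 9: a1=7.920, a2=0.730, a3=21.510, a0=30.160; τ=−ln(0.5535)/30.160=0.020 → t=0.316; u2·a0=0.6284·30.160=18.953; a1+a2=8.650 < 18.953 ≤ a1+…+a3=30.160 → R3 fires; C=10 Q=3 Z=10 G=13
Draw 10: a1=7.920, a2=0.730, a3=23.900, a0=32.550; τ=−ln(0.7483)/32.550=0.009 → t=0.325; u2·a0=0.1255·32.550=4.085 ≤ a1=7.920 → R1 fires; C=11 Q=2 Z=10 G=15
Draw 11: a1=5.808, a2=0.803, a3=26.290, a0=32.901; τ=−ln(0.9979)/32.901=0.000 → t=0.325; u2·a0=0.6553·32.901=21.560; a1+a2=6.611 < 21.560 ≤ a1+…+a3=32.901 → R3 fires; C=11 Q=2 Z=11 G=15
Draw 12: a1=5.808, a2=0.803, a3=28.919, a0=35.530; τ=−ln(0.3928)/35.530=0.026 → t=0.351; u2·a0=0.2964·35.530=10.531; a1+a2=6.611 < 10.531 ≤ a1+…+a3=35.530 → R3 fires; C=11 Q=2 Z=12 G=15
Draw 13: a1=5.808, a2=0.803, a3=31.548, a0=38.159; τ=−ln(0.3372)/38.159=0.028 → t=0.380; u2·a0=0.8181·38.159=31.218; a1+a2=6.611 < 31.218 ≤ a1+…+a3=38.159 → R3 fires; C=11 Q=2 Z=13 G=15
Draw 14: a1=5.808, a2=0.803, a3=34.177, a0=40.788; τ=−ln(0.0973)/40.788=0.057 → t=0.437 > T=0.43: stop.
At T=0.43: C=11 Q=2 Z=13 G=15; the largest is G.

Dominant species at T: G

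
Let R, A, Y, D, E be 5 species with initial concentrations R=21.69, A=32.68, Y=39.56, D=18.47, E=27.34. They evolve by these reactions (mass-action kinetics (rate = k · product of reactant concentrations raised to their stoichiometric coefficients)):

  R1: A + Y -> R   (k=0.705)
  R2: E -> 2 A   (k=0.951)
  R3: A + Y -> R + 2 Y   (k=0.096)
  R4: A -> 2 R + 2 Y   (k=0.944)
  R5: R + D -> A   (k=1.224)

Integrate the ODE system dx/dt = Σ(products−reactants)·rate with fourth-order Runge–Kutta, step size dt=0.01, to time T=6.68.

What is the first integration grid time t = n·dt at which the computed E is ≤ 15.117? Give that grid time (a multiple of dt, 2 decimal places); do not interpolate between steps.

RK4 with dt=0.01: 668 steps to T=6.68. Trajectory (selected grid times):
t=0.00: R=21.69 A=32.68 Y=39.56 D=18.47 E=27.34
t=0.62: R=77.51 A=7.13 Y=3.90 D=0.00 E=15.16
t=0.63: R=77.87 A=7.13 Y=3.87 D=0.00 E=15.02
t=0.74: R=81.66 A=7.05 Y=3.58 D=0.00 E=13.53
t=1.48: R=101.86 A=4.76 Y=3.13 D=0.00 E=6.69
t=2.23: R=113.46 A=2.48 Y=3.11 D=0.00 E=3.28
t=2.97: R=119.27 A=1.24 Y=3.10 D=0.00 E=1.62
t=3.71: R=122.16 A=0.62 Y=3.10 D=0.00 E=0.80
t=4.45: R=123.59 A=0.30 Y=3.10 D=0.00 E=0.40
t=5.20: R=124.30 A=0.15 Y=3.10 D=0.00 E=0.19
t=5.94: R=124.65 A=0.07 Y=3.10 D=0.00 E=0.10
t=6.68: R=124.82 A=0.04 Y=3.10 D=0.00 E=0.05
E(0.62)=15.161 > 15.117 but E(0.63)=15.018 ≤ 15.117, so the first grid time is t=0.63.

Threshold first reached at t = 0.63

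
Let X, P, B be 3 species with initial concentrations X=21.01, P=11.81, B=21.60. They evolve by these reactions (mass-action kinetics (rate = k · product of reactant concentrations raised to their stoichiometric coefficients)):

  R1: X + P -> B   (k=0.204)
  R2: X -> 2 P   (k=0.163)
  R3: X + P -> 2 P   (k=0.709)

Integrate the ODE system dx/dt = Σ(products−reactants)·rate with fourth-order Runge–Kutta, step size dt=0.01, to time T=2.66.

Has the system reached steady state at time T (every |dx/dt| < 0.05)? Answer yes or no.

RK4 with dt=0.01: 266 steps to T=2.66. Trajectory (selected grid times):
t=0.00: X=21.01 P=11.81 B=21.60
t=0.30: X=0.06 P=23.71 B=26.23
t=0.59: X=0.00 P=23.74 B=26.25
t=0.89: X=0.00 P=23.74 B=26.25
t=1.18: X=0.00 P=23.74 B=26.25
t=1.48: X=0.00 P=23.74 B=26.25
t=1.77: X=0.00 P=23.74 B=26.25
t=2.07: X=0.00 P=23.74 B=26.25
t=2.36: X=0.00 P=23.74 B=26.25
t=2.66: X=0.00 P=23.74 B=26.25
Rates at T: R1=0.0000, R2=0.0000, R3=0.0000
dx/dt at T (Σ net stoichiometry × rate): X=-0.0000, P=+0.0000, B=+0.0000
Largest |dx/dt| is |-0.0000| (X) < 0.05 → steady.

Steady state at T: yes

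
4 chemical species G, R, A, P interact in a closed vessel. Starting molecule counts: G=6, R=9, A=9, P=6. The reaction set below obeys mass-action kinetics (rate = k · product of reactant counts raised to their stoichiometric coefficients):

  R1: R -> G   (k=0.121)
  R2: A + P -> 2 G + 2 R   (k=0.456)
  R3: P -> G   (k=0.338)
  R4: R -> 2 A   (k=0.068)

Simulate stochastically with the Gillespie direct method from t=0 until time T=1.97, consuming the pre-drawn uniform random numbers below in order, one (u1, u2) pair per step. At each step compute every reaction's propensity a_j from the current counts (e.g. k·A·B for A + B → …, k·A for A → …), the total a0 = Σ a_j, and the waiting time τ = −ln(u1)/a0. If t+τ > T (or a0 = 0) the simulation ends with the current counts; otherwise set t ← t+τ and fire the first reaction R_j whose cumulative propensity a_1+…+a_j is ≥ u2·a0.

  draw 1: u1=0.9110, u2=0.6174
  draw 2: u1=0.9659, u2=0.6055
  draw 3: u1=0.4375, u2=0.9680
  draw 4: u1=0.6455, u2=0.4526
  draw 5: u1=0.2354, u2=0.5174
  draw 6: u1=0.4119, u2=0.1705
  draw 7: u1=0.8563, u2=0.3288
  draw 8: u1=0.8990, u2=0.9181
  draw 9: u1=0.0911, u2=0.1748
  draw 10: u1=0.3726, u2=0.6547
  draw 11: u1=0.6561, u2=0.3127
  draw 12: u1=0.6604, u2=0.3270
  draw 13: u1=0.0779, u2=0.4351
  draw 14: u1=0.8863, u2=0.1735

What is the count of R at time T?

t=0.000: G=6 R=9 A=9 P=6
Draw 1: a1=1.089, a2=24.624, a3=2.028, a4=0.612, a0=28.353; τ=−ln(0.9110)/28.353=0.003 → t=0.003; u2·a0=0.6174·28.353=17.505; a1=1.089 < 17.505 ≤ a1+a2=25.713 → R2 fires; G=8 R=11 A=8 P=5
Draw 2: a1=1.331, a2=18.240, a3=1.690, a4=0.748, a0=22.009; τ=−ln(0.9659)/22.009=0.002 → t=0.005; u2·a0=0.6055·22.009=13.326; a1=1.331 < 13.326 ≤ a1+a2=19.571 → R2 fires; G=10 R=13 A=7 P=4
Draw 3: a1=1.573, a2=12.768, a3=1.352, a4=0.884, a0=16.577; τ=−ln(0.4375)/16.577=0.050 → t=0.055; u2·a0=0.9680·16.577=16.047; a1+…+a3=15.693 < 16.047 ≤ a1+…+a4=16.577 → R4 fires; G=10 R=12 A=9 P=4
Draw 4: a1=1.452, a2=16.416, a3=1.352, a4=0.816, a0=20.036; τ=−ln(0.6455)/20.036=0.022 → t=0.077; u2·a0=0.4526·20.036=9.068; a1=1.452 < 9.068 ≤ a1+a2=17.868 → R2 fires; G=12 R=14 A=8 P=3
Draw 5: a1=1.694, a2=10.944, a3=1.014, a4=0.952, a0=14.604; τ=−ln(0.2354)/14.604=0.099 → t=0.176; u2·a0=0.5174·14.604=7.556; a1=1.694 < 7.556 ≤ a1+a2=12.638 → R2 fires; G=14 R=16 A=7 P=2
Draw 6: a1=1.936, a2=6.384, a3=0.676, a4=1.088, a0=10.084; τ=−ln(0.4119)/10.084=0.088 → t=0.264; u2·a0=0.1705·10.084=1.719 ≤ a1=1.936 → R1 fires; G=15 R=15 A=7 P=2
Draw 7: a1=1.815, a2=6.384, a3=0.676, a4=1.020, a0=9.895; τ=−ln(0.8563)/9.895=0.016 → t=0.279; u2·a0=0.3288·9.895=3.253; a1=1.815 < 3.253 ≤ a1+a2=8.199 → R2 fires; G=17 R=17 A=6 P=1
Draw 8: a1=2.057, a2=2.736, a3=0.338, a4=1.156, a0=6.287; τ=−ln(0.8990)/6.287=0.017 → t=0.296; u2·a0=0.9181·6.287=5.772; a1+…+a3=5.131 < 5.772 ≤ a1+…+a4=6.287 → R4 fires; G=17 R=16 A=8 P=1
Draw 9: a1=1.936, a2=3.648, a3=0.338, a4=1.088, a0=7.010; τ=−ln(0.0911)/7.010=0.342 → t=0.638; u2·a0=0.1748·7.010=1.225 ≤ a1=1.936 → R1 fires; G=18 R=15 A=8 P=1
Draw 10: a1=1.815, a2=3.648, a3=0.338, a4=1.020, a0=6.821; τ=−ln(0.3726)/6.821=0.145 → t=0.783; u2·a0=0.6547·6.821=4.466; a1=1.815 < 4.466 ≤ a1+a2=5.463 → R2 fires; G=20 R=17 A=7 P=0
Draw 11: a1=2.057, a2=0.000, a3=0.000, a4=1.156, a0=3.213; τ=−ln(0.6561)/3.213=0.131 → t=0.914; u2·a0=0.3127·3.213=1.005 ≤ a1=2.057 → R1 fires; G=21 R=16 A=7 P=0
Draw 12: a1=1.936, a2=0.000, a3=0.000, a4=1.088, a0=3.024; τ=−ln(0.6604)/3.024=0.137 → t=1.051; u2·a0=0.3270·3.024=0.989 ≤ a1=1.936 → R1 fires; G=22 R=15 A=7 P=0
Draw 13: a1=1.815, a2=0.000, a3=0.000, a4=1.020, a0=2.835; τ=−ln(0.0779)/2.835=0.900 → t=1.951; u2·a0=0.4351·2.835=1.234 ≤ a1=1.815 → R1 fires; G=23 R=14 A=7 P=0
Draw 14: a1=1.694, a2=0.000, a3=0.000, a4=0.952, a0=2.646; τ=−ln(0.8863)/2.646=0.046 → t=1.997 > T=1.97: stop.
Read off R at T=1.97: 14

R at T = 14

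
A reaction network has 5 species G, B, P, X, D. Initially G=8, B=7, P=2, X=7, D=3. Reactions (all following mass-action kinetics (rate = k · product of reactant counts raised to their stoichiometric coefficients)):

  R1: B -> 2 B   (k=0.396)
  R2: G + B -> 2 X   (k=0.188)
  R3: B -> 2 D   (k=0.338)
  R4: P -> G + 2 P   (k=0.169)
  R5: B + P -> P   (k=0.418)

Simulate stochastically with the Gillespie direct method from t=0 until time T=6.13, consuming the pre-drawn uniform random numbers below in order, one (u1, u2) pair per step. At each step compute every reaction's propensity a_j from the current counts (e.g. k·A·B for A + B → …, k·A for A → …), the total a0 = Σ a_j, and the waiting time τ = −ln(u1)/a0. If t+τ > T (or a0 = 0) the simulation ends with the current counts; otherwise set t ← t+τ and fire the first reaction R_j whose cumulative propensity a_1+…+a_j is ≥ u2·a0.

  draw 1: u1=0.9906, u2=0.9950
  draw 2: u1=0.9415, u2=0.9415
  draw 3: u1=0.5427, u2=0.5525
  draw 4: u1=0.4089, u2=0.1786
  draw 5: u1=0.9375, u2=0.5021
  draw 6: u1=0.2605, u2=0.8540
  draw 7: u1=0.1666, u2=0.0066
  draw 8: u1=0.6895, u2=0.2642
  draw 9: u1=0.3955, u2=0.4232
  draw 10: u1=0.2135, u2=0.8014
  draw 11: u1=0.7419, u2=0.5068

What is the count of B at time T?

B at T = 0

t=0.000: G=8 B=7 P=2 X=7 D=3
Draw 1: a1=2.772, a2=10.528, a3=2.366, a4=0.338, a5=5.852, a0=21.856; τ=−ln(0.9906)/21.856=0.000 → t=0.000; u2·a0=0.9950·21.856=21.747; a1+…+a4=16.004 < 21.747 ≤ a1+…+a5=21.856 → R5 fires; G=8 B=6 P=2 X=7 D=3
Draw 2: a1=2.376, a2=9.024, a3=2.028, a4=0.338, a5=5.016, a0=18.782; τ=−ln(0.9415)/18.782=0.003 → t=0.004; u2·a0=0.9415·18.782=17.683; a1+…+a4=13.766 < 17.683 ≤ a1+…+a5=18.782 → R5 fires; G=8 B=5 P=2 X=7 D=3
Draw 3: a1=1.980, a2=7.520, a3=1.690, a4=0.338, a5=4.180, a0=15.708; τ=−ln(0.5427)/15.708=0.039 → t=0.043; u2·a0=0.5525·15.708=8.679; a1=1.980 < 8.679 ≤ a1+a2=9.500 → R2 fires; G=7 B=4 P=2 X=9 D=3
Draw 4: a1=1.584, a2=5.264, a3=1.352, a4=0.338, a5=3.344, a0=11.882; τ=−ln(0.4089)/11.882=0.075 → t=0.118; u2·a0=0.1786·11.882=2.122; a1=1.584 < 2.122 ≤ a1+a2=6.848 → R2 fires; G=6 B=3 P=2 X=11 D=3
Draw 5: a1=1.188, a2=3.384, a3=1.014, a4=0.338, a5=2.508, a0=8.432; τ=−ln(0.9375)/8.432=0.008 → t=0.125; u2·a0=0.5021·8.432=4.234; a1=1.188 < 4.234 ≤ a1+a2=4.572 → R2 fires; G=5 B=2 P=2 X=13 D=3
Draw 6: a1=0.792, a2=1.880, a3=0.676, a4=0.338, a5=1.672, a0=5.358; τ=−ln(0.2605)/5.358=0.251 → t=0.377; u2·a0=0.8540·5.358=4.576; a1+…+a4=3.686 < 4.576 ≤ a1+…+a5=5.358 → R5 fires; G=5 B=1 P=2 X=13 D=3
Draw 7: a1=0.396, a2=0.940, a3=0.338, a4=0.338, a5=0.836, a0=2.848; τ=−ln(0.1666)/2.848=0.629 → t=1.006; u2·a0=0.0066·2.848=0.019 ≤ a1=0.396 → R1 fires; G=5 B=2 P=2 X=13 D=3
Draw 8: a1=0.792, a2=1.880, a3=0.676, a4=0.338, a5=1.672, a0=5.358; τ=−ln(0.6895)/5.358=0.069 → t=1.075; u2·a0=0.2642·5.358=1.416; a1=0.792 < 1.416 ≤ a1+a2=2.672 → R2 fires; G=4 B=1 P=2 X=15 D=3
Draw 9: a1=0.396, a2=0.752, a3=0.338, a4=0.338, a5=0.836, a0=2.660; τ=−ln(0.3955)/2.660=0.349 → t=1.424; u2·a0=0.4232·2.660=1.126; a1=0.396 < 1.126 ≤ a1+a2=1.148 → R2 fires; G=3 B=0 P=2 X=17 D=3
Draw 10: a1=0.000, a2=0.000, a3=0.000, a4=0.338, a5=0.000, a0=0.338; τ=−ln(0.2135)/0.338=4.568 → t=5.992; u2·a0=0.8014·0.338=0.271; a1+…+a3=0.000 < 0.271 ≤ a1+…+a4=0.338 → R4 fires; G=4 B=0 P=3 X=17 D=3
Draw 11: a1=0.000, a2=0.000, a3=0.000, a4=0.507, a5=0.000, a0=0.507; τ=−ln(0.7419)/0.507=0.589 → t=6.581 > T=6.13: stop.
Read off B at T=6.13: 0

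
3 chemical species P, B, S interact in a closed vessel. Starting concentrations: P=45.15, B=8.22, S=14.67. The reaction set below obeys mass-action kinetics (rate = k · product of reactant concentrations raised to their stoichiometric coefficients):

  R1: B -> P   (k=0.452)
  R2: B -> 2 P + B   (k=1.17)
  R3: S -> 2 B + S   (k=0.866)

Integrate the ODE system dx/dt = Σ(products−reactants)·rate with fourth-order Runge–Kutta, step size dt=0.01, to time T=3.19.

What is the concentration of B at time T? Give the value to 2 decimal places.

B at T = 44.86

RK4 with dt=0.01: 319 steps to T=3.19. Trajectory (selected grid times):
t=0.00: P=45.15 B=8.22 S=14.67
t=0.35: P=56.70 B=15.24 S=14.67
t=0.71: P=75.20 B=21.40 S=14.67
t=1.06: P=98.66 B=26.49 S=14.67
t=1.42: P=127.59 B=30.95 S=14.67
t=1.77: P=159.69 B=34.65 S=14.67
t=2.13: P=196.19 B=37.89 S=14.67
t=2.48: P=234.56 B=40.57 S=14.67
t=2.84: P=276.55 B=42.92 S=14.67
t=3.19: P=319.47 B=44.86 S=14.67
Read off B at T=3.19: 44.86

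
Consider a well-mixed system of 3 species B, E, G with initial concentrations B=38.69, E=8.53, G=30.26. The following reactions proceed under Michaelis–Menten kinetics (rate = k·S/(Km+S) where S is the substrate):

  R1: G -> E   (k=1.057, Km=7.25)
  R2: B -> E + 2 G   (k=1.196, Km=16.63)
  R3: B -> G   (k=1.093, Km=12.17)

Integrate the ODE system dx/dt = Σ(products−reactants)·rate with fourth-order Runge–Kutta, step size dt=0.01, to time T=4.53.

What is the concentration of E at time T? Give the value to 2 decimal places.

E at T = 16.14

RK4 with dt=0.01: 453 steps to T=4.53. Trajectory (selected grid times):
t=0.00: B=38.69 E=8.53 G=30.26
t=0.50: B=37.86 E=9.37 G=31.08
t=1.01: B=37.02 E=10.23 G=31.91
t=1.51: B=36.19 E=11.08 G=32.71
t=2.01: B=35.38 E=11.92 G=33.50
t=2.52: B=34.55 E=12.78 G=34.30
t=3.02: B=33.75 E=13.62 G=35.07
t=3.52: B=32.95 E=14.45 G=35.83
t=4.03: B=32.14 E=15.31 G=36.59
t=4.53: B=31.35 E=16.14 G=37.33
Read off E at T=4.53: 16.14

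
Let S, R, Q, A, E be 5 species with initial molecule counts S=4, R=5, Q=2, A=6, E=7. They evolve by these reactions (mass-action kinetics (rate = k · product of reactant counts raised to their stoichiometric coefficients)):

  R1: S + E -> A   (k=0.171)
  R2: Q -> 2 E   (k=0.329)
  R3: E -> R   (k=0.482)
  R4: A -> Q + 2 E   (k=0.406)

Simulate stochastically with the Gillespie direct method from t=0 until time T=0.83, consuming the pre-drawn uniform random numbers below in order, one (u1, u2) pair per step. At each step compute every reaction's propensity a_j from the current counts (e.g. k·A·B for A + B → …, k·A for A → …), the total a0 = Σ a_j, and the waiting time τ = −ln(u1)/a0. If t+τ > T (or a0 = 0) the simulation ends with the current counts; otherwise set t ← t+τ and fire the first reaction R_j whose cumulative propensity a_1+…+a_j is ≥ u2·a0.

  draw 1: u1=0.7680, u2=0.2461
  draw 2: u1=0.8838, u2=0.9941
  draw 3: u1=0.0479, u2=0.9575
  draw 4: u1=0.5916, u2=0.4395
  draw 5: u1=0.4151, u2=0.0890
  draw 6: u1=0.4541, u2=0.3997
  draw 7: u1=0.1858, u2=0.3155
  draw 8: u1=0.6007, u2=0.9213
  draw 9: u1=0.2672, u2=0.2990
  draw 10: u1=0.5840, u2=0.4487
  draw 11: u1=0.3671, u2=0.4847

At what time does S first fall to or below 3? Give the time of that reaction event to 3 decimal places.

Threshold first reached at t = 0.023

t=0.000: S=4 R=5 Q=2 A=6 E=7
Draw 1: a1=4.788, a2=0.658, a3=3.374, a4=2.436, a0=11.256; τ=−ln(0.7680)/11.256=0.023 → t=0.023; u2·a0=0.2461·11.256=2.770 ≤ a1=4.788 → R1 fires; S=3 R=5 Q=2 A=7 E=6
Draw 2: a1=3.078, a2=0.658, a3=2.892, a4=2.842, a0=9.470; τ=−ln(0.8838)/9.470=0.013 → t=0.036; u2·a0=0.9941·9.470=9.414; a1+…+a3=6.628 < 9.414 ≤ a1+…+a4=9.470 → R4 fires; S=3 R=5 Q=3 A=6 E=8
Draw 3: a1=4.104, a2=0.987, a3=3.856, a4=2.436, a0=11.383; τ=−ln(0.0479)/11.383=0.267 → t=0.303; u2·a0=0.9575·11.383=10.899; a1+…+a3=8.947 < 10.899 ≤ a1+…+a4=11.383 → R4 fires; S=3 R=5 Q=4 A=5 E=10
Draw 4: a1=5.130, a2=1.316, a3=4.820, a4=2.030, a0=13.296; τ=−ln(0.5916)/13.296=0.039 → t=0.343; u2·a0=0.4395·13.296=5.844; a1=5.130 < 5.844 ≤ a1+a2=6.446 → R2 fires; S=3 R=5 Q=3 A=5 E=12
Draw 5: a1=6.156, a2=0.987, a3=5.784, a4=2.030, a0=14.957; τ=−ln(0.4151)/14.957=0.059 → t=0.402; u2·a0=0.0890·14.957=1.331 ≤ a1=6.156 → R1 fires; S=2 R=5 Q=3 A=6 E=11
Draw 6: a1=3.762, a2=0.987, a3=5.302, a4=2.436, a0=12.487; τ=−ln(0.4541)/12.487=0.063 → t=0.465; u2·a0=0.3997·12.487=4.991; a1+a2=4.749 < 4.991 ≤ a1+…+a3=10.051 → R3 fires; S=2 R=6 Q=3 A=6 E=10
Draw 7: a1=3.420, a2=0.987, a3=4.820, a4=2.436, a0=11.663; τ=−ln(0.1858)/11.663=0.144 → t=0.609; u2·a0=0.3155·11.663=3.680; a1=3.420 < 3.680 ≤ a1+a2=4.407 → R2 fires; S=2 R=6 Q=2 A=6 E=12
Draw 8: a1=4.104, a2=0.658, a3=5.784, a4=2.436, a0=12.982; τ=−ln(0.6007)/12.982=0.039 → t=0.648; u2·a0=0.9213·12.982=11.960; a1+…+a3=10.546 < 11.960 ≤ a1+…+a4=12.982 → R4 fires; S=2 R=6 Q=3 A=5 E=14
Draw 9: a1=4.788, a2=0.987, a3=6.748, a4=2.030, a0=14.553; τ=−ln(0.2672)/14.553=0.091 → t=0.739; u2·a0=0.2990·14.553=4.351 ≤ a1=4.788 → R1 fires; S=1 R=6 Q=3 A=6 E=13
Draw 10: a1=2.223, a2=0.987, a3=6.266, a4=2.436, a0=11.912; τ=−ln(0.5840)/11.912=0.045 → t=0.784; u2·a0=0.4487·11.912=5.345; a1+a2=3.210 < 5.345 ≤ a1+…+a3=9.476 → R3 fires; S=1 R=7 Q=3 A=6 E=12
Draw 11: a1=2.052, a2=0.987, a3=5.784, a4=2.436, a0=11.259; τ=−ln(0.3671)/11.259=0.089 → t=0.873 > T=0.83: stop.
S first becomes ≤ 3 when it reaches 3 at the event at t=0.023.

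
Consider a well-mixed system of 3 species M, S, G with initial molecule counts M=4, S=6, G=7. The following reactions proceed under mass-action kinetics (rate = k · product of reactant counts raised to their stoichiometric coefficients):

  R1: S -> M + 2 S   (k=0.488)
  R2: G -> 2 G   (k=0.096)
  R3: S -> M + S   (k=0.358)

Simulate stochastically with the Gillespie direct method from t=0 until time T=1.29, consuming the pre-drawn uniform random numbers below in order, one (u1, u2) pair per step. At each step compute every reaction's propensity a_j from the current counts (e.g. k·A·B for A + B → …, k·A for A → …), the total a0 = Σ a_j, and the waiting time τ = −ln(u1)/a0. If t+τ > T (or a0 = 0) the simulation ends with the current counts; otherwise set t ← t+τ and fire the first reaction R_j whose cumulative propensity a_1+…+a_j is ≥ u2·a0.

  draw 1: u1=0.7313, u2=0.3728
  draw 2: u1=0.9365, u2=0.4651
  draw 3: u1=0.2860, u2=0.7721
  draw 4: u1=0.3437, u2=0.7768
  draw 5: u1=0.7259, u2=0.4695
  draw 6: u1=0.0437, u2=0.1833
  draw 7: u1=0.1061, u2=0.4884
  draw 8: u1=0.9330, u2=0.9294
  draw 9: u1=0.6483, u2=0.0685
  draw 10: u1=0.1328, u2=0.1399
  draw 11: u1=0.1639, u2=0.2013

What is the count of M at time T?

t=0.000: M=4 S=6 G=7
Draw 1: a1=2.928, a2=0.672, a3=2.148, a0=5.748; τ=−ln(0.7313)/5.748=0.054 → t=0.054; u2·a0=0.3728·5.748=2.143 ≤ a1=2.928 → R1 fires; M=5 S=7 G=7
Draw 2: a1=3.416, a2=0.672, a3=2.506, a0=6.594; τ=−ln(0.9365)/6.594=0.010 → t=0.064; u2·a0=0.4651·6.594=3.067 ≤ a1=3.416 → R1 fires; M=6 S=8 G=7
Draw 3: a1=3.904, a2=0.672, a3=2.864, a0=7.440; τ=−ln(0.2860)/7.440=0.168 → t=0.233; u2·a0=0.7721·7.440=5.744; a1+a2=4.576 < 5.744 ≤ a1+…+a3=7.440 → R3 fires; M=7 S=8 G=7
Draw 4: a1=3.904, a2=0.672, a3=2.864, a0=7.440; τ=−ln(0.3437)/7.440=0.144 → t=0.376; u2·a0=0.7768·7.440=5.779; a1+a2=4.576 < 5.779 ≤ a1+…+a3=7.440 → R3 fires; M=8 S=8 G=7
Draw 5: a1=3.904, a2=0.672, a3=2.864, a0=7.440; τ=−ln(0.7259)/7.440=0.043 → t=0.419; u2·a0=0.4695·7.440=3.493 ≤ a1=3.904 → R1 fires; M=9 S=9 G=7
Draw 6: a1=4.392, a2=0.672, a3=3.222, a0=8.286; τ=−ln(0.0437)/8.286=0.378 → t=0.797; u2·a0=0.1833·8.286=1.519 ≤ a1=4.392 → R1 fires; M=10 S=10 G=7
Draw 7: a1=4.880, a2=0.672, a3=3.580, a0=9.132; τ=−ln(0.1061)/9.132=0.246 → t=1.043; u2·a0=0.4884·9.132=4.460 ≤ a1=4.880 → R1 fires; M=11 S=11 G=7
Draw 8: a1=5.368, a2=0.672, a3=3.938, a0=9.978; τ=−ln(0.9330)/9.978=0.007 → t=1.050; u2·a0=0.9294·9.978=9.274; a1+a2=6.040 < 9.274 ≤ a1+…+a3=9.978 → R3 fires; M=12 S=11 G=7
Draw 9: a1=5.368, a2=0.672, a3=3.938, a0=9.978; τ=−ln(0.6483)/9.978=0.043 → t=1.093; u2·a0=0.0685·9.978=0.683 ≤ a1=5.368 → R1 fires; M=13 S=12 G=7
Draw 10: a1=5.856, a2=0.672, a3=4.296, a0=10.824; τ=−ln(0.1328)/10.824=0.187 → t=1.280; u2·a0=0.1399·10.824=1.514 ≤ a1=5.856 → R1 fires; M=14 S=13 G=7
Draw 11: a1=6.344, a2=0.672, a3=4.654, a0=11.670; τ=−ln(0.1639)/11.670=0.155 → t=1.435 > T=1.29: stop.
Read off M at T=1.29: 14

M at T = 14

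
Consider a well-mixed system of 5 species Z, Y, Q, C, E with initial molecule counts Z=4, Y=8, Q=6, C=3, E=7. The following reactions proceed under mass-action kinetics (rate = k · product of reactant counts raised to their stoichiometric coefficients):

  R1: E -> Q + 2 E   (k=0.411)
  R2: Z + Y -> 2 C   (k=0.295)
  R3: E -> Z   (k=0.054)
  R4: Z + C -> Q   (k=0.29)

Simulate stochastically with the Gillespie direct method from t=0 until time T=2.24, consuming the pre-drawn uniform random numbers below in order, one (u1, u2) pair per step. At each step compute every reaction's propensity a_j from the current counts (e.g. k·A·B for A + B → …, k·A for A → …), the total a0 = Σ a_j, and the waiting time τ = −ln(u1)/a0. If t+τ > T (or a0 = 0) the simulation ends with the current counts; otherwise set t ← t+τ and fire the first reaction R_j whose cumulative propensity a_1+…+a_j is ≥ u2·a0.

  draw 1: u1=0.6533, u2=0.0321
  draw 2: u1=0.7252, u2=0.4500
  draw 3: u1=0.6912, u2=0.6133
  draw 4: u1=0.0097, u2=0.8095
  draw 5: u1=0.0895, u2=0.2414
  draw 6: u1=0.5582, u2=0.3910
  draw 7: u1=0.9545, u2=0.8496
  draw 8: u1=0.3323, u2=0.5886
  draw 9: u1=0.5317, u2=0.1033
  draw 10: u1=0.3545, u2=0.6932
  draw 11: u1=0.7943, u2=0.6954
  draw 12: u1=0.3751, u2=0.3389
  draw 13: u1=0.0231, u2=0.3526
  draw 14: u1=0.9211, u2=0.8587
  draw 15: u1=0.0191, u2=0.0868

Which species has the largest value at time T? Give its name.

Dominant species at T: Q

t=0.000: Z=4 Y=8 Q=6 C=3 E=7
Draw 1: a1=2.877, a2=9.440, a3=0.378, a4=3.480, a0=16.175; τ=−ln(0.6533)/16.175=0.026 → t=0.026; u2·a0=0.0321·16.175=0.519 ≤ a1=2.877 → R1 fires; Z=4 Y=8 Q=7 C=3 E=8
Draw 2: a1=3.288, a2=9.440, a3=0.432, a4=3.480, a0=16.640; τ=−ln(0.7252)/16.640=0.019 → t=0.046; u2·a0=0.4500·16.640=7.488; a1=3.288 < 7.488 ≤ a1+a2=12.728 → R2 fires; Z=3 Y=7 Q=7 C=5 E=8
Draw 3: a1=3.288, a2=6.195, a3=0.432, a4=4.350, a0=14.265; τ=−ln(0.6912)/14.265=0.026 → t=0.072; u2·a0=0.6133·14.265=8.749; a1=3.288 < 8.749 ≤ a1+a2=9.483 → R2 fires; Z=2 Y=6 Q=7 C=7 E=8
Draw 4: a1=3.288, a2=3.540, a3=0.432, a4=4.060, a0=11.320; τ=−ln(0.0097)/11.320=0.410 → t=0.481; u2·a0=0.8095·11.320=9.164; a1+…+a3=7.260 < 9.164 ≤ a1+…+a4=11.320 → R4 fires; Z=1 Y=6 Q=8 C=6 E=8
Draw 5: a1=3.288, a2=1.770, a3=0.432, a4=1.740, a0=7.230; τ=−ln(0.0895)/7.230=0.334 → t=0.815; u2·a0=0.2414·7.230=1.745 ≤ a1=3.288 → R1 fires; Z=1 Y=6 Q=9 C=6 E=9
Draw 6: a1=3.699, a2=1.770, a3=0.486, a4=1.740, a0=7.695; τ=−ln(0.5582)/7.695=0.076 → t=0.891; u2·a0=0.3910·7.695=3.009 ≤ a1=3.699 → R1 fires; Z=1 Y=6 Q=10 C=6 E=10
Draw 7: a1=4.110, a2=1.770, a3=0.540, a4=1.740, a0=8.160; τ=−ln(0.9545)/8.160=0.006 → t=0.896; u2·a0=0.8496·8.160=6.933; a1+…+a3=6.420 < 6.933 ≤ a1+…+a4=8.160 → R4 fires; Z=0 Y=6 Q=11 C=5 E=10
Draw 8: a1=4.110, a2=0.000, a3=0.540, a4=0.000, a0=4.650; τ=−ln(0.3323)/4.650=0.237 → t=1.133; u2·a0=0.5886·4.650=2.737 ≤ a1=4.110 → R1 fires; Z=0 Y=6 Q=12 C=5 E=11
Draw 9: a1=4.521, a2=0.000, a3=0.594, a4=0.000, a0=5.115; τ=−ln(0.5317)/5.115=0.123 → t=1.257; u2·a0=0.1033·5.115=0.528 ≤ a1=4.521 → R1 fires; Z=0 Y=6 Q=13 C=5 E=12
Draw 10: a1=4.932, a2=0.000, a3=0.648, a4=0.000, a0=5.580; τ=−ln(0.3545)/5.580=0.186 → t=1.443; u2·a0=0.6932·5.580=3.868 ≤ a1=4.932 → R1 fires; Z=0 Y=6 Q=14 C=5 E=13
Draw 11: a1=5.343, a2=0.000, a3=0.702, a4=0.000, a0=6.045; τ=−ln(0.7943)/6.045=0.038 → t=1.481; u2·a0=0.6954·6.045=4.204 ≤ a1=5.343 → R1 fires; Z=0 Y=6 Q=15 C=5 E=14
Draw 12: a1=5.754, a2=0.000, a3=0.756, a4=0.000, a0=6.510; τ=−ln(0.3751)/6.510=0.151 → t=1.631; u2·a0=0.3389·6.510=2.206 ≤ a1=5.754 → R1 fires; Z=0 Y=6 Q=16 C=5 E=15
Draw 13: a1=6.165, a2=0.000, a3=0.810, a4=0.000, a0=6.975; τ=−ln(0.0231)/6.975=0.540 → t=2.172; u2·a0=0.3526·6.975=2.459 ≤ a1=6.165 → R1 fires; Z=0 Y=6 Q=17 C=5 E=16
Draw 14: a1=6.576, a2=0.000, a3=0.864, a4=0.000, a0=7.440; τ=−ln(0.9211)/7.440=0.011 → t=2.183; u2·a0=0.8587·7.440=6.389 ≤ a1=6.576 → R1 fires; Z=0 Y=6 Q=18 C=5 E=17
Draw 15: a1=6.987, a2=0.000, a3=0.918, a4=0.000, a0=7.905; τ=−ln(0.0191)/7.905=0.501 → t=2.683 > T=2.24: stop.
At T=2.24: Z=0 Y=6 Q=18 C=5 E=17; the largest is Q.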